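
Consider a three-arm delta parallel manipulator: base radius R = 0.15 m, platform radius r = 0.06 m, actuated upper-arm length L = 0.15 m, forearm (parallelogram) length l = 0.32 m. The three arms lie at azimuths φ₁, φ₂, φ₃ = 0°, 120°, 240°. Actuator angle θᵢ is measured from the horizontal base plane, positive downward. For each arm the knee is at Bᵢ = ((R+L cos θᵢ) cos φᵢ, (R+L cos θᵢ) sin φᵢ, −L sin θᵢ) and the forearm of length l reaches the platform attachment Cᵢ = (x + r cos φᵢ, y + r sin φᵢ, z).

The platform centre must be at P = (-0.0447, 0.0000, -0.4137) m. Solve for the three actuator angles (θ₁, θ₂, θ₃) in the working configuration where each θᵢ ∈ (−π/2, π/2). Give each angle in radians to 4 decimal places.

θ₁ = 1.3086, θ₂ = 1.0470, θ₃ = 1.0470

arm 1 (φ=0.0°): x'=-0.0447, y'=0.0000
  e−x'=0.1347;  (l²−L²−(e−x')²−y'²−z²)/2L = -0.3646
  γ=atan2(-0.4137,0.1347)=-1.2560;  ψ=arccos(-0.8381)=2.5646;  θ1=γ+ψ≈1.3086
rotate P by −φ2: (0.0223, 0.0387, -0.4137)
  A cos θ + B sin θ = C:  0.0677·cos θ + -0.4137·sin θ = -0.3244
  γ=atan2(-0.4137,0.0677)=-1.4087;  ψ=arccos(-0.7739)=2.4558;  θ2=γ+ψ≈1.0470
rotate P by −φ3: (0.0224, -0.0387, -0.4137)
  e−x'=0.0676;  (l²−L²−(e−x')²−y'²−z²)/2L = -0.3244
  √(A²+B²)=0.4192;  θ3 = -1.4087+2.4558 ≈ 1.0470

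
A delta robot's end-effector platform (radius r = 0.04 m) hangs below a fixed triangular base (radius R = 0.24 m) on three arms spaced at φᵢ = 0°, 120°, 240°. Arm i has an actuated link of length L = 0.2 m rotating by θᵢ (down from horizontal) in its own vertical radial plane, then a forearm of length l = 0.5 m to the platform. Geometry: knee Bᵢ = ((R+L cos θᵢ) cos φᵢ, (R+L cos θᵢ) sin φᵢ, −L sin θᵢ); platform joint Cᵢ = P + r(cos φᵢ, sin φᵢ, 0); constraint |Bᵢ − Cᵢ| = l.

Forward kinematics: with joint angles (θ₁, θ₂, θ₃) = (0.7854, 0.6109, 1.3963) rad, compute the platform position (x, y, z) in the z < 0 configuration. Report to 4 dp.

(0.0483, 0.1386, -0.5220)

φ1=0.0°: virtual centre (0.3414, 0.0000, -0.1414), radius l
centre 2 = (0.3638·cos120.0°, 0.3638·sin120.0°, -0.1147) = (-0.1819, 0.3151, -0.1147)
φ3=240.0°: virtual centre (-0.1174, -0.2033, -0.1970), radius l
subtract pairs → two planes through P
plane₁₂: -1.0467x+0.6302y+0.0534z = 0.0090
det = 1.0037;  x = 0.0232+-0.0481z,  y = 0.0527+-0.1646z
quadratic in z: (1.0294)z²+(0.2961)z+(-0.1259)=0, √Δ=0.7786 → z ∈ {-0.5220, 0.2344}; z = -0.5220 (taking z<0)
x = 0.0483, y = 0.1386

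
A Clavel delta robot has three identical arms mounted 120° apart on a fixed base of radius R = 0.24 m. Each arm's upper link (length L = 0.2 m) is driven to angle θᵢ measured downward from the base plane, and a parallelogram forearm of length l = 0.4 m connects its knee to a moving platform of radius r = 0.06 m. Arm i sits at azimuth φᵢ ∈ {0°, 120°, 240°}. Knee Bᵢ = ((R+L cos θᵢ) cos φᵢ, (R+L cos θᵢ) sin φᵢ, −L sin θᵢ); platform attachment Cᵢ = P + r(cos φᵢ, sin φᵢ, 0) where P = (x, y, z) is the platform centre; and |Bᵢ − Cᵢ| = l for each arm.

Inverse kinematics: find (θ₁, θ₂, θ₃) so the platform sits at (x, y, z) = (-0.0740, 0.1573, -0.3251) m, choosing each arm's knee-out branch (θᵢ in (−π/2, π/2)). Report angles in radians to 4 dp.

θ₁ = 1.1347, θ₂ = -0.0874, θ₃ = 1.2220

rotate P by −φ1: (-0.0740, 0.1573, -0.3251)
  A cos θ + B sin θ = C:  0.2540·cos θ + -0.3251·sin θ = -0.1874
  θ1 = atan2(B,A) + arccos(C/0.4126) = 1.1347
rotate P by −φ2: (0.1732, -0.0146, -0.3251)
  A=0.0068, B=-0.3251, C=(l²−L²−A²−y'²−z²)/(2L)=0.0351
  √(A²+B²)=0.3252;  θ2 = -1.5500+1.4625 ≈ -0.0874
rotate P by −φ3: (-0.0992, -0.1427, -0.3251)
  e−x'=0.2792;  (l²−L²−(e−x')²−y'²−z²)/2L = -0.2101
  √(A²+B²)=0.4286;  θ3 = -0.8612+2.0831 ≈ 1.2220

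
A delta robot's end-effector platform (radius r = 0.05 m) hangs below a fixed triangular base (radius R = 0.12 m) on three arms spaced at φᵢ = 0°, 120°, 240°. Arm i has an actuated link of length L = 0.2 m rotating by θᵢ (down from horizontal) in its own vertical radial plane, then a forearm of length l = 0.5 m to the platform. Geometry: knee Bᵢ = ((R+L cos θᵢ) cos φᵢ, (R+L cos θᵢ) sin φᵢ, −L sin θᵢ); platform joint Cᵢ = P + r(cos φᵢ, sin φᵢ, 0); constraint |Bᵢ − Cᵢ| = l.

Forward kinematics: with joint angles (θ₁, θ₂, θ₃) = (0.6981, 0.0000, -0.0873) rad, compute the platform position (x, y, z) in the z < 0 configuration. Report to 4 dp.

φ1=0.0°: virtual centre (0.2232, 0.0000, -0.1286), radius l
O2 = (0.2700·cos120.0°, 0.2700·sin120.0°, 0.0000) = (-0.1350, 0.2338, 0.0000)
φ3=240.0°: virtual centre (-0.1346, -0.2332, 0.0174), radius l
|O₂|²−|O₁|² = 0.0066;  |O₃|²−|O₁|² = 0.0064
plane₁₂: -0.7164x+0.4677y+0.2571z = 0.0066
det = 0.6688;  x = -0.0091+0.3835z,  y = 0.0001+0.0377z
quadratic in z: (1.1485)z²+(0.0790)z+(-0.1795)=0, √Δ=0.9115 → z ∈ {-0.4312, 0.3625}; z = -0.4312 (taking z<0)
x = -0.1744, y = -0.0161

(-0.1744, -0.0161, -0.4312)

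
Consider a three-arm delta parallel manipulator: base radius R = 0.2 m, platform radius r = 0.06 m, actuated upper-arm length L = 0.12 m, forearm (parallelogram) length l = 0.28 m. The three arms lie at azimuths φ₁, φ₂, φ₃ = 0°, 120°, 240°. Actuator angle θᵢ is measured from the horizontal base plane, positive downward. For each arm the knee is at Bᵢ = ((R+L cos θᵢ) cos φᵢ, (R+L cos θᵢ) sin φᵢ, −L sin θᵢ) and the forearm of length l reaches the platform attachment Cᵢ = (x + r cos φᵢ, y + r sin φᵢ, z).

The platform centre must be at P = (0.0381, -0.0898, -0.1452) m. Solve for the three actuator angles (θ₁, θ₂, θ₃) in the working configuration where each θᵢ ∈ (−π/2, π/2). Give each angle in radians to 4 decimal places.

θ₁ = -0.0004, θ₂ = 1.2217, θ₃ = -0.3488

rotate P by −φ1: (0.0381, -0.0898, -0.1452)
  A cos θ + B sin θ = C:  0.1019·cos θ + -0.1452·sin θ = 0.1020
  √(A²+B²)=0.1774;  θ1 = -0.9589+0.9585 ≈ -0.0004
rotate P by −φ2: (-0.0968, 0.0119, -0.1452)
  e−x'=0.2368;  (l²−L²−(e−x')²−y'²−z²)/2L = -0.0555
  γ=atan2(-0.1452,0.2368)=-0.5500;  ψ=arccos(-0.1996)=1.7718;  θ2=γ+ψ≈1.2217
rotate P by −φ3: (0.0587, 0.0779, -0.1452)
  A cos θ + B sin θ = C:  0.0813·cos θ + -0.1452·sin θ = 0.1260
  θ3 = atan2(B,A) + arccos(C/0.1664) = -0.3488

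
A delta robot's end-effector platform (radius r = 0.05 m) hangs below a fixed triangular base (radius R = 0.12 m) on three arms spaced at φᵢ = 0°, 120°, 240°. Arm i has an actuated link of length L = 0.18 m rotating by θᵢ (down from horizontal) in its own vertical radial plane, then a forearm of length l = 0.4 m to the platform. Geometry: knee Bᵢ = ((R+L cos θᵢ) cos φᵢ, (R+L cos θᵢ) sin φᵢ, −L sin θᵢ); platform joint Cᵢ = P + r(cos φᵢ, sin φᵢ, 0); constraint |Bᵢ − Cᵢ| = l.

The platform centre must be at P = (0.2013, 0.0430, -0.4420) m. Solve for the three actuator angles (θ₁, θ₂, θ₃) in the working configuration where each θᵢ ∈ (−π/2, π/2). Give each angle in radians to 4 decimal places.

θ₁ = 0.2619, θ₂ = 1.1344, θ₃ = 1.3091

rotate P by −φ1: (0.2013, 0.0430, -0.4420)
  A cos θ + B sin θ = C:  -0.1313·cos θ + -0.4420·sin θ = -0.2413
  γ=atan2(-0.4420,-0.1313)=-1.8596;  ψ=arccos(-0.5232)=2.1214;  θ1=γ+ψ≈0.2619
arm 2 (φ=120.0°): x'=-0.0634, y'=-0.1958
  A=0.1334, B=-0.4420, C=(l²−L²−A²−y'²−z²)/(2L)=-0.3442
  γ=atan2(-0.4420,0.1334)=-1.2777;  ψ=arccos(-0.7455)=2.4121;  θ2=γ+ψ≈1.1344
arm 3 (φ=240.0°): x'=-0.1379, y'=0.1528
  A=0.2079, B=-0.4420, C=(l²−L²−A²−y'²−z²)/(2L)=-0.3732
  γ=atan2(-0.4420,0.2079)=-1.1312;  ψ=arccos(-0.7640)=2.4403;  θ3=γ+ψ≈1.3091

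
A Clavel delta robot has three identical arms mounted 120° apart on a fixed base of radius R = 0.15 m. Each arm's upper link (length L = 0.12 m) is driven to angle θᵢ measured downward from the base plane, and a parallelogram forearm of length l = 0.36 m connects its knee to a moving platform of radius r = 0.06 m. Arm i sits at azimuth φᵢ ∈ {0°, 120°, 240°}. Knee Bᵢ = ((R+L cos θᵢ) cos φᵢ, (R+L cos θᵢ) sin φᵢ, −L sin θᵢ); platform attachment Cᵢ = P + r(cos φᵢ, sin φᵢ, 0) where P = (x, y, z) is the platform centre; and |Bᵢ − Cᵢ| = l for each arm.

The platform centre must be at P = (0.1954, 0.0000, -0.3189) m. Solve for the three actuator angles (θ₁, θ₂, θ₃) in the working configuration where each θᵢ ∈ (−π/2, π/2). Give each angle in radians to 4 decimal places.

rotate P by −φ1: (0.1954, 0.0000, -0.3189)
  A=-0.1054, B=-0.3189, C=(l²−L²−A²−y'²−z²)/(2L)=0.0100
  θ1 = atan2(B,A) + arccos(C/0.3359) = -0.3489
rotate P by −φ2: (-0.0977, -0.1692, -0.3189)
  A cos θ + B sin θ = C:  0.1877·cos θ + -0.3189·sin θ = -0.2099
  γ=atan2(-0.3189,0.1877)=-1.0388;  ψ=arccos(-0.5671)=2.1738;  θ2=γ+ψ≈1.1350
φ3=240.0° → target in arm frame (-0.0977, 0.1692)
  e−x'=0.1877;  (l²−L²−(e−x')²−y'²−z²)/2L = -0.2099
  √(A²+B²)=0.3700;  θ3 = -1.0388+2.1738 ≈ 1.1350

θ₁ = -0.3489, θ₂ = 1.1350, θ₃ = 1.1350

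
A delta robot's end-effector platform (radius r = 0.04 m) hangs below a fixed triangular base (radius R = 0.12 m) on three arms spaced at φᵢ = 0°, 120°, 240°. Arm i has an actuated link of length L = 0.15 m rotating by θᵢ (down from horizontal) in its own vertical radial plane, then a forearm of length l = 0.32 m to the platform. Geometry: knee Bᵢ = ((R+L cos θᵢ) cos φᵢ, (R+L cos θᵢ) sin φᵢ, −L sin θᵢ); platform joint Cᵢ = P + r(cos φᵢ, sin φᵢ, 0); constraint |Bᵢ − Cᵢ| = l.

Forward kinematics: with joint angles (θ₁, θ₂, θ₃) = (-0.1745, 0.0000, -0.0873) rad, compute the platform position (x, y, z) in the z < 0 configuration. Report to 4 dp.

arm 1 at φ=0.0°: (R−r)+L cos θ1 = 0.2277;  centre 1 = (0.2277, 0.0000, 0.0260)
φ2=120.0°: virtual centre (-0.1150, 0.1992, 0.0000), radius l
φ3=240.0°: virtual centre (-0.1147, -0.1987, 0.0131), radius l
|centre ₂|²−|centre ₁|² = 0.0004;  |centre ₃|²−|centre ₁|² = 0.0003
[-0.6854 0.3984 -0.0521]·P = 0.0004;  [-0.6849 -0.3974 -0.0259]·P = 0.0003
Cramer: x(z) = -0.0005-0.0569z;  y(z) = 0.0001+0.0328z
sphere 1 gives Az²+Bz+C=0 with A=1.0043, B=-0.0261, C=-0.0497;  B²−4AC=0.2001;  roots -0.2097, 0.2357;  negative root z = -0.2097
x = 0.0115, y = -0.0068

(0.0115, -0.0068, -0.2097)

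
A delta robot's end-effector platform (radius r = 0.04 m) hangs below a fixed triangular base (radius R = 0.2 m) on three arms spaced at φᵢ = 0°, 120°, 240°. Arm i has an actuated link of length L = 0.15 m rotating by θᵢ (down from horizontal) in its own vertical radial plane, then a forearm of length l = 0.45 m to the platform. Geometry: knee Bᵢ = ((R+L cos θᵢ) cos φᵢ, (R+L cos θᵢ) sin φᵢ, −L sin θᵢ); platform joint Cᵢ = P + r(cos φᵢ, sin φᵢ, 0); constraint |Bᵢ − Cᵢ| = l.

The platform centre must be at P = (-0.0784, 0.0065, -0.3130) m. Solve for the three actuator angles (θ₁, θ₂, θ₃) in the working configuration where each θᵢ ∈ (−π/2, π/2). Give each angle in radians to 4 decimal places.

rotate P by −φ1: (-0.0784, 0.0065, -0.3130)
  A=0.2384, B=-0.3130, C=(l²−L²−A²−y'²−z²)/(2L)=0.0838
  θ1 = atan2(B,A) + arccos(C/0.3935) = 0.4362
rotate P by −φ2: (0.0448, 0.0646, -0.3130)
  e−x'=0.1152;  (l²−L²−(e−x')²−y'²−z²)/2L = 0.2153
  γ=atan2(-0.3130,0.1152)=-1.2182;  ψ=arccos(0.6455)=0.8691;  θ2=γ+ψ≈-0.3491
rotate P by −φ3: (0.0336, -0.0711, -0.3130)
  A=0.1264, B=-0.3130, C=(l²−L²−A²−y'²−z²)/(2L)=0.2033
  θ3 = atan2(B,A) + arccos(C/0.3376) = -0.2624

θ₁ = 0.4362, θ₂ = -0.3491, θ₃ = -0.2624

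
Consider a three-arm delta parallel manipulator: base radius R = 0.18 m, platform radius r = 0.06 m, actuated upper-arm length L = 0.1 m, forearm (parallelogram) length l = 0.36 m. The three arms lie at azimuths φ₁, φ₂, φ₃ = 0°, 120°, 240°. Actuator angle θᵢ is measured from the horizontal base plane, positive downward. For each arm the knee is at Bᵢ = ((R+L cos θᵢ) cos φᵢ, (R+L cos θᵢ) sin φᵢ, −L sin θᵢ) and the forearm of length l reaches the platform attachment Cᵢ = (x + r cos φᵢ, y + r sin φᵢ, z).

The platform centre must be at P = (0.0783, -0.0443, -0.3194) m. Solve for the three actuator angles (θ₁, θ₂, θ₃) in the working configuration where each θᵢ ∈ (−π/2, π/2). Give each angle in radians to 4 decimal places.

θ₁ = -0.0874, θ₂ = 0.8723, θ₃ = 0.4363

arm 1 (φ=0.0°): x'=0.0783, y'=-0.0443
  A cos θ + B sin θ = C:  0.0417·cos θ + -0.3194·sin θ = 0.0694
  θ1 = atan2(B,A) + arccos(C/0.3221) = -0.0874
rotate P by −φ2: (-0.0775, -0.0457, -0.3194)
  e−x'=0.1975;  (l²−L²−(e−x')²−y'²−z²)/2L = -0.1176
  √(A²+B²)=0.3755;  θ2 = -1.0170+1.8892 ≈ 0.8723
rotate P by −φ3: (-0.0008, 0.0900, -0.3194)
  e−x'=0.1208;  (l²−L²−(e−x')²−y'²−z²)/2L = -0.0255
  γ=atan2(-0.3194,0.1208)=-1.2093;  ψ=arccos(-0.0746)=1.6455;  θ3=γ+ψ≈0.4363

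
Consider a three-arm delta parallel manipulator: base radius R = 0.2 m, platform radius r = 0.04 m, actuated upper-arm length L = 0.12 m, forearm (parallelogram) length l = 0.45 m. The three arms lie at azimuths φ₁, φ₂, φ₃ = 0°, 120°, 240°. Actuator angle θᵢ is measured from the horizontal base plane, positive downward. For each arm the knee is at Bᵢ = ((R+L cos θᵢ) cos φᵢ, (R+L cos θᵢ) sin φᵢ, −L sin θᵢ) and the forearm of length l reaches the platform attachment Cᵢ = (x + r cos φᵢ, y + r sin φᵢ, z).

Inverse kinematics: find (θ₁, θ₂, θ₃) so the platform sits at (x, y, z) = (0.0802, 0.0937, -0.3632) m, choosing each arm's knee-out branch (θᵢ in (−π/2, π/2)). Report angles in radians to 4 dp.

θ₁ = -0.2615, θ₂ = 0.0005, θ₃ = 0.8730

rotate P by −φ1: (0.0802, 0.0937, -0.3632)
  A cos θ + B sin θ = C:  0.0798·cos θ + -0.3632·sin θ = 0.1710
  √(A²+B²)=0.3719;  θ1 = -1.3545+1.0930 ≈ -0.2615
rotate P by −φ2: (0.0410, -0.1163, -0.3632)
  e−x'=0.1190;  (l²−L²−(e−x')²−y'²−z²)/2L = 0.1188
  √(A²+B²)=0.3822;  θ2 = -1.2543+1.2547 ≈ 0.0005
arm 3 (φ=240.0°): x'=-0.1212, y'=0.0226
  A=0.2812, B=-0.3632, C=(l²−L²−A²−y'²−z²)/(2L)=-0.0976
  √(A²+B²)=0.4594;  θ3 = -0.9119+1.7849 ≈ 0.8730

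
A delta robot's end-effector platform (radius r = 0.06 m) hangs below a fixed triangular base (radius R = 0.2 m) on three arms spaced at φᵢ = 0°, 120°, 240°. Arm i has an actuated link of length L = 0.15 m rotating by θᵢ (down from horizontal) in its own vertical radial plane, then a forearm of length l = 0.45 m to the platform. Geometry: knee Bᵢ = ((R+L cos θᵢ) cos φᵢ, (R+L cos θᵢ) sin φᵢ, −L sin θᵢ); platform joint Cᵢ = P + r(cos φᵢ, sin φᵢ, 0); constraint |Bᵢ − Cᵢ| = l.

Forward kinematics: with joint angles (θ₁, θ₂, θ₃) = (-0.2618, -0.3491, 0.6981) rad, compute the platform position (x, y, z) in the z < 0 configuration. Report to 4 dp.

centre 1 = (0.2849·cos0.0°, 0.2849·sin0.0°, 0.0388) = (0.2849, 0.0000, 0.0388)
φ2=120.0°: virtual centre (-0.1405, 0.2433, 0.0513), radius l
arm 3 at φ=240.0°: e+L cos θ3 = 0.2549;  centre 3 = (-0.1275, -0.2208, -0.0964)
subtract pairs → two planes through P
plane₁₂: -0.8507x+0.4866y+0.0250z = -0.0011
det = 0.7769;  x = 0.0059+-0.1552z,  y = 0.0080+-0.3227z
sphere 1 gives Az²+Bz+C=0 with A=1.1282, B=0.0038, C=-0.1231;  B²−4AC=0.5555;  roots -0.3320, 0.3286;  negative root z = -0.3320
x = 0.0574, y = 0.1151

(0.0574, 0.1151, -0.3320)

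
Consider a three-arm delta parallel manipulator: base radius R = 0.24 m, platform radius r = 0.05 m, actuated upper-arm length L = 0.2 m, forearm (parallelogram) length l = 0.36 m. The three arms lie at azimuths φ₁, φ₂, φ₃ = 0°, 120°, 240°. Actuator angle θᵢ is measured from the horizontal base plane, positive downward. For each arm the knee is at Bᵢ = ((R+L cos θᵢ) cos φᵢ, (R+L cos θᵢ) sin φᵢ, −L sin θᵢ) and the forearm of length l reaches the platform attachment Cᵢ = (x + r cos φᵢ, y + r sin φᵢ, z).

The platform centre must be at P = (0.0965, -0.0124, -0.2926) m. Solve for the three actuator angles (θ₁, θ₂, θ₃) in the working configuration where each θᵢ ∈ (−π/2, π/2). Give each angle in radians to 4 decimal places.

φ1=0.0° → target in arm frame (0.0965, -0.0124)
  A cos θ + B sin θ = C:  0.0935·cos θ + -0.2926·sin θ = -0.0123
  γ=atan2(-0.2926,0.0935)=-1.2615;  ψ=arccos(-0.0400)=1.6108;  θ1=γ+ψ≈0.3493
arm 2 (φ=120.0°): x'=-0.0590, y'=-0.0774
  A cos θ + B sin θ = C:  0.2490·cos θ + -0.2926·sin θ = -0.1600
  θ2 = atan2(B,A) + arccos(C/0.3842) = 1.1346
rotate P by −φ3: (-0.0375, 0.0898, -0.2926)
  A cos θ + B sin θ = C:  0.2275·cos θ + -0.2926·sin θ = -0.1396
  θ3 = atan2(B,A) + arccos(C/0.3706) = 1.0470

θ₁ = 0.3493, θ₂ = 1.1346, θ₃ = 1.0470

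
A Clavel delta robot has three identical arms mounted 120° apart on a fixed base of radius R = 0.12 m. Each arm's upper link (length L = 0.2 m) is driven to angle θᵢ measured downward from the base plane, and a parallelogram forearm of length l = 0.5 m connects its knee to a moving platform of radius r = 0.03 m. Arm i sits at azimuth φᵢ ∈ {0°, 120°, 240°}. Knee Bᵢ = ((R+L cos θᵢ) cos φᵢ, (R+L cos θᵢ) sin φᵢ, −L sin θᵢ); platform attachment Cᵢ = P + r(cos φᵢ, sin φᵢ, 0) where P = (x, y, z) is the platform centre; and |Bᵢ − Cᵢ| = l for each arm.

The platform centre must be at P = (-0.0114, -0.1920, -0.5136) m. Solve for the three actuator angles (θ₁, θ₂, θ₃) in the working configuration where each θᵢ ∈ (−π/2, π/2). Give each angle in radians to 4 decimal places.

arm 1 (φ=0.0°): x'=-0.0114, y'=-0.1920
  A cos θ + B sin θ = C:  0.1014·cos θ + -0.5136·sin θ = -0.2523
  θ1 = atan2(B,A) + arccos(C/0.5235) = 0.6978
rotate P by −φ2: (-0.1606, 0.1059, -0.5136)
  A cos θ + B sin θ = C:  0.2506·cos θ + -0.5136·sin θ = -0.3195
  θ2 = atan2(B,A) + arccos(C/0.5715) = 1.0471
rotate P by −φ3: (0.1720, 0.0861, -0.5136)
  A=-0.0820, B=-0.5136, C=(l²−L²−A²−y'²−z²)/(2L)=-0.1698
  γ=atan2(-0.5136,-0.0820)=-1.7291;  ψ=arccos(-0.3265)=1.9034;  θ3=γ+ψ≈0.1743

θ₁ = 0.6978, θ₂ = 1.0471, θ₃ = 0.1743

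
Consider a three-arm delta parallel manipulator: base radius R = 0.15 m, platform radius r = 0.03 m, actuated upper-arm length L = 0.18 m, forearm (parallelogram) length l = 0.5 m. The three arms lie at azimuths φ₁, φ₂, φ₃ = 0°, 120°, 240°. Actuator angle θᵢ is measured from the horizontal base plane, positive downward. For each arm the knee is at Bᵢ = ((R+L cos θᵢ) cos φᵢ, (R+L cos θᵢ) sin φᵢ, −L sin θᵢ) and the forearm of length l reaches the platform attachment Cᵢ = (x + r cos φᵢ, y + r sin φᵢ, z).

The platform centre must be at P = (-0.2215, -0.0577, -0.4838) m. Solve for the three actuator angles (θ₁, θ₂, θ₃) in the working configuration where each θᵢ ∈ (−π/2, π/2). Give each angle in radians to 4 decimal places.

θ₁ = 1.3090, θ₂ = 0.5239, θ₃ = 0.1745

φ1=0.0° → target in arm frame (-0.2215, -0.0577)
  e−x'=0.3415;  (l²−L²−(e−x')²−y'²−z²)/2L = -0.3789
  θ1 = atan2(B,A) + arccos(C/0.5922) = 1.3090
arm 2 (φ=120.0°): x'=0.0608, y'=0.2207
  A cos θ + B sin θ = C:  0.0592·cos θ + -0.4838·sin θ = -0.1907
  θ2 = atan2(B,A) + arccos(C/0.4874) = 0.5239
arm 3 (φ=240.0°): x'=0.1607, y'=-0.1630
  e−x'=-0.0407;  (l²−L²−(e−x')²−y'²−z²)/2L = -0.1241
  √(A²+B²)=0.4855;  θ3 = -1.6548+1.8293 ≈ 0.1745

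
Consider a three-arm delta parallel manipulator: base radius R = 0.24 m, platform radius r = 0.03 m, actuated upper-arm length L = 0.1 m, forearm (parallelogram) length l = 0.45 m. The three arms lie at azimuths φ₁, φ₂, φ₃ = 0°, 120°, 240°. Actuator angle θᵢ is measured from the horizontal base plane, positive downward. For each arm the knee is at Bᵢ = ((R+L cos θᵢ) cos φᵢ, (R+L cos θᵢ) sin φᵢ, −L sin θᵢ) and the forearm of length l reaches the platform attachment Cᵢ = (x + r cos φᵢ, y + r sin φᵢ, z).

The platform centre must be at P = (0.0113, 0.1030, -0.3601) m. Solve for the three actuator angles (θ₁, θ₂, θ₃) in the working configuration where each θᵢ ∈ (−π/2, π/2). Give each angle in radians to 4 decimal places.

θ₁ = 0.3487, θ₂ = -0.2620, θ₃ = 1.0467

rotate P by −φ1: (0.0113, 0.1030, -0.3601)
  A cos θ + B sin θ = C:  0.1987·cos θ + -0.3601·sin θ = 0.0637
  γ=atan2(-0.3601,0.1987)=-1.0666;  ψ=arccos(0.1548)=1.4153;  θ1=γ+ψ≈0.3487
rotate P by −φ2: (0.0836, -0.0613, -0.3601)
  A=0.1264, B=-0.3601, C=(l²−L²−A²−y'²−z²)/(2L)=0.2154
  √(A²+B²)=0.3817;  θ2 = -1.2331+0.9711 ≈ -0.2620
rotate P by −φ3: (-0.0949, -0.0417, -0.3601)
  A=0.3049, B=-0.3601, C=(l²−L²−A²−y'²−z²)/(2L)=-0.1592
  θ3 = atan2(B,A) + arccos(C/0.4718) = 1.0467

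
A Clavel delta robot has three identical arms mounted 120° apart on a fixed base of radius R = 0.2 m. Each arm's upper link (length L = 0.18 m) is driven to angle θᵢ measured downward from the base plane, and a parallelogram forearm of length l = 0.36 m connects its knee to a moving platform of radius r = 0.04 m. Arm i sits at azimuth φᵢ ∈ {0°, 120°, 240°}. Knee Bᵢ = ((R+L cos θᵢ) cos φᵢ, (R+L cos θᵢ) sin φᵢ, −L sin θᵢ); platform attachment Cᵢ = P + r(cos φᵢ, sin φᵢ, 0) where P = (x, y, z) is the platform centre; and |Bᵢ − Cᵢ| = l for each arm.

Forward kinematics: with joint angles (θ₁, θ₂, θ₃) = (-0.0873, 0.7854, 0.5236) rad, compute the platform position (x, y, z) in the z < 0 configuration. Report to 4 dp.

φ1=0.0°: virtual centre (0.3393, 0.0000, 0.0157), radius l
φ2=120.0°: virtual centre (-0.1436, 0.2488, -0.1273), radius l
arm 3 at φ=240.0°: e+L cos θ3 = 0.3159;  O3 = (-0.1579, -0.2736, -0.0900)
subtract pairs → two planes through P
plane₁₂: -0.9659x+0.4976y+-0.2859z = -0.0167
Cramer: x(z) = 0.0125-0.2557z;  y(z) = -0.0091+0.0784z
into |P−O₁|² = l²: 1.0715z² + 0.1343z + -0.0225 = 0;  Δ = 0.1144;  z = -0.2205 or 0.0952 → z<0 root = -0.2205
x = 0.0689, y = -0.0264

(0.0689, -0.0264, -0.2205)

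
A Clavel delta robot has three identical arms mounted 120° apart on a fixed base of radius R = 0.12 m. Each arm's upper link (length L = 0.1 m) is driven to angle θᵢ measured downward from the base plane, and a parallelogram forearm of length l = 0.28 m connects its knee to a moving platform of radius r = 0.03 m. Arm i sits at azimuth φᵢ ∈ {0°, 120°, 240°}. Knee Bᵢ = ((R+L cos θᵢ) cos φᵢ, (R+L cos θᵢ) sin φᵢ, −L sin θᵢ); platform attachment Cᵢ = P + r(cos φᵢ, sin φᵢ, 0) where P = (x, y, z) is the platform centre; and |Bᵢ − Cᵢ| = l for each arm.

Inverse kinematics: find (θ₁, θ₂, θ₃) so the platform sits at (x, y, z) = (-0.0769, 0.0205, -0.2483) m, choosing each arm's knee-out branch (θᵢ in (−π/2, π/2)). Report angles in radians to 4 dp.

φ1=0.0° → target in arm frame (-0.0769, 0.0205)
  e−x'=0.1669;  (l²−L²−(e−x')²−y'²−z²)/2L = -0.1076
  γ=atan2(-0.2483,0.1669)=-0.9790;  ψ=arccos(-0.3598)=1.9388;  θ1=γ+ψ≈0.9599
rotate P by −φ2: (0.0562, 0.0563, -0.2483)
  A cos θ + B sin θ = C:  0.0338·cos θ + -0.2483·sin θ = 0.0121
  √(A²+B²)=0.2506;  θ2 = -1.4355+1.5223 ≈ 0.0868
rotate P by −φ3: (0.0207, -0.0768, -0.2483)
  A cos θ + B sin θ = C:  0.0693·cos θ + -0.2483·sin θ = -0.0198
  θ3 = atan2(B,A) + arccos(C/0.2578) = 0.3491

θ₁ = 0.9599, θ₂ = 0.0868, θ₃ = 0.3491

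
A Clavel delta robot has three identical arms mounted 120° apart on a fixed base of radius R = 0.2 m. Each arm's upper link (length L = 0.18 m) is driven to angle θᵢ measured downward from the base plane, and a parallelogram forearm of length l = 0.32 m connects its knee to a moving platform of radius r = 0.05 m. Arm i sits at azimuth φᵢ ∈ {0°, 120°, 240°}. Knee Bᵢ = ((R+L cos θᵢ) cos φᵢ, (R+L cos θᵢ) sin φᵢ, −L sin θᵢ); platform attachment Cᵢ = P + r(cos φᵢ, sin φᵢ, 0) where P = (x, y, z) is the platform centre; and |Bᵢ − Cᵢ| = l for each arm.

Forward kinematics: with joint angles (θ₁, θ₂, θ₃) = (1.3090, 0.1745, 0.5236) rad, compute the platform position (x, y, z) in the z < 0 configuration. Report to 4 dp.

(-0.1193, 0.0268, -0.2172)

φ1=0.0°: virtual centre (0.1966, 0.0000, -0.1739), radius l
φ2=120.0°: virtual centre (-0.1636, 0.2834, -0.0313), radius l
φ3=240.0°: virtual centre (-0.1529, -0.2649, -0.0900), radius l
|S₂|²−|S₁|² = 0.0392;  |S₃|²−|S₁|² = 0.0328
[-0.7204 0.5668 0.2852]·P = 0.0392;  [-0.6991 -0.5298 0.1677]·P = 0.0328
Cramer: x(z) = -0.0506+0.3165z;  y(z) = 0.0049-0.1010z
sphere 1 gives Az²+Bz+C=0 with A=1.1103, B=0.1903, C=-0.0111;  B²−4AC=0.0853;  roots -0.2172, 0.0458;  negative root z = -0.2172
x = -0.1193, y = 0.0268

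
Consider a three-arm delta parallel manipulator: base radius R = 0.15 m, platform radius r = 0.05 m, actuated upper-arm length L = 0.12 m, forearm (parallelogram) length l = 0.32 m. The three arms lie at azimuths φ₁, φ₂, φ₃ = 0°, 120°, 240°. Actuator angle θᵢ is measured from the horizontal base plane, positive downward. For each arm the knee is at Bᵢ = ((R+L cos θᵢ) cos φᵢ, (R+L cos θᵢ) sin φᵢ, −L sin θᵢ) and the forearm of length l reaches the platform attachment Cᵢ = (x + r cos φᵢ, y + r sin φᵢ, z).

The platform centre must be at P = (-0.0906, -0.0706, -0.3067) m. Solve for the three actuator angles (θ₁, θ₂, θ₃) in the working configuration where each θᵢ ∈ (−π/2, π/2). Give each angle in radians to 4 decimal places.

θ₁ = 1.1344, θ₂ = 0.7859, θ₃ = 0.0875

rotate P by −φ1: (-0.0906, -0.0706, -0.3067)
  e−x'=0.1906;  (l²−L²−(e−x')²−y'²−z²)/2L = -0.1974
  θ1 = atan2(B,A) + arccos(C/0.3611) = 1.1344
arm 2 (φ=120.0°): x'=-0.0158, y'=0.1138
  A=0.1158, B=-0.3067, C=(l²−L²−A²−y'²−z²)/(2L)=-0.1351
  θ2 = atan2(B,A) + arccos(C/0.3278) = 0.7859
φ3=240.0° → target in arm frame (0.1064, -0.0432)
  A cos θ + B sin θ = C:  -0.0064·cos θ + -0.3067·sin θ = -0.0332
  θ3 = atan2(B,A) + arccos(C/0.3068) = 0.0875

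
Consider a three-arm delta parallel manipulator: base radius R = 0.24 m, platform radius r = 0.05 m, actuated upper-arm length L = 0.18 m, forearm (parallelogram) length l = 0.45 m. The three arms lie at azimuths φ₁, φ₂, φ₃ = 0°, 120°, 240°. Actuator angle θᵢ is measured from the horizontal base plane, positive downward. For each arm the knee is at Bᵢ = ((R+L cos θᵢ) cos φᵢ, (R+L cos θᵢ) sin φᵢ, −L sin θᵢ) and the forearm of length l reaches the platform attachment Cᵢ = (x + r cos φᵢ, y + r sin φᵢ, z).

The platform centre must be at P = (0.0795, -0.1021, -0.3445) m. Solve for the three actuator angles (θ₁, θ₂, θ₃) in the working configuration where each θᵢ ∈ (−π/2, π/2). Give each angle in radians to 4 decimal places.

φ1=0.0° → target in arm frame (0.0795, -0.1021)
  A cos θ + B sin θ = C:  0.1105·cos θ + -0.3445·sin θ = 0.0800
  √(A²+B²)=0.3618;  θ1 = -1.2604+1.3479 ≈ 0.0875
arm 2 (φ=120.0°): x'=-0.1282, y'=-0.0178
  e−x'=0.3182;  (l²−L²−(e−x')²−y'²−z²)/2L = -0.1392
  √(A²+B²)=0.4689;  θ2 = -0.8251+1.8723 ≈ 1.0472
rotate P by −φ3: (0.0487, 0.1199, -0.3445)
  e−x'=0.1413;  (l²−L²−(e−x')²−y'²−z²)/2L = 0.0474
  γ=atan2(-0.3445,0.1413)=-1.1815;  ψ=arccos(0.1273)=1.4431;  θ3=γ+ψ≈0.2616

θ₁ = 0.0875, θ₂ = 1.0472, θ₃ = 0.2616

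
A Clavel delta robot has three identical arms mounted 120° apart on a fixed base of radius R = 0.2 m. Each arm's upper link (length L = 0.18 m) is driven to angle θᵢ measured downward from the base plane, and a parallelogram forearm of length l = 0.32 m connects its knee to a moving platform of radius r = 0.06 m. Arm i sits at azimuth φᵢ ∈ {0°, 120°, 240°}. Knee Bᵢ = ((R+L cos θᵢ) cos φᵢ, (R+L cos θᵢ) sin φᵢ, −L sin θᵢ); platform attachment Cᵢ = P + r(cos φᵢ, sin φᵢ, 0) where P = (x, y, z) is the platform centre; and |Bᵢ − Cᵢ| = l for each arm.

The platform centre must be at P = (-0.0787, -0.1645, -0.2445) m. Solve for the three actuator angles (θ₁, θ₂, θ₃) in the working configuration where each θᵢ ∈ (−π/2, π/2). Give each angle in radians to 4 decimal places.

arm 1 (φ=0.0°): x'=-0.0787, y'=-0.1645
  e−x'=0.2187;  (l²−L²−(e−x')²−y'²−z²)/2L = -0.1796
  γ=atan2(-0.2445,0.2187)=-0.8410;  ψ=arccos(-0.5476)=2.1503;  θ1=γ+ψ≈1.3093
φ2=120.0° → target in arm frame (-0.1031, 0.1504)
  A=0.2431, B=-0.2445, C=(l²−L²−A²−y'²−z²)/(2L)=-0.1986
  θ2 = atan2(B,A) + arccos(C/0.3448) = 1.3965
φ3=240.0° → target in arm frame (0.1818, 0.0141)
  A cos θ + B sin θ = C:  -0.0418·cos θ + -0.2445·sin θ = 0.0230
  γ=atan2(-0.2445,-0.0418)=-1.7402;  ψ=arccos(0.0926)=1.4780;  θ3=γ+ψ≈-0.2621

θ₁ = 1.3093, θ₂ = 1.3965, θ₃ = -0.2621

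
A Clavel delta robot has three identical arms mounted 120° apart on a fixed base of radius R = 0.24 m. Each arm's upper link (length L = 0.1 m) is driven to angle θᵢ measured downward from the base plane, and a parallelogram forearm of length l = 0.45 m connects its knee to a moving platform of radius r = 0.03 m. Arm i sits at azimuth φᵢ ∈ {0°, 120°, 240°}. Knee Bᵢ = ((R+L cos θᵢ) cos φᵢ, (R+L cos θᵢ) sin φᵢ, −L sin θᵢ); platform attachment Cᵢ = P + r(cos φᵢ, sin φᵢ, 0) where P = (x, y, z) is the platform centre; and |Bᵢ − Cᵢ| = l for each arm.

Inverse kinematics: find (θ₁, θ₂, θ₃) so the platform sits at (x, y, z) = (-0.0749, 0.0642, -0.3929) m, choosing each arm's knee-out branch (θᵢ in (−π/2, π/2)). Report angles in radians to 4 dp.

arm 1 (φ=0.0°): x'=-0.0749, y'=0.0642
  A cos θ + B sin θ = C:  0.2849·cos θ + -0.3929·sin θ = -0.2358
  γ=atan2(-0.3929,0.2849)=-0.9434;  ψ=arccos(-0.4859)=2.0781;  θ1=γ+ψ≈1.1347
arm 2 (φ=120.0°): x'=0.0930, y'=0.0328
  e−x'=0.1170;  (l²−L²−(e−x')²−y'²−z²)/2L = 0.1169
  √(A²+B²)=0.4099;  θ2 = -1.2815+1.2816 ≈ 0.0001
φ3=240.0° → target in arm frame (-0.0181, -0.0970)
  A cos θ + B sin θ = C:  0.2281·cos θ + -0.3929·sin θ = -0.1166
  γ=atan2(-0.3929,0.2281)=-1.0447;  ψ=arccos(-0.2567)=1.8304;  θ3=γ+ψ≈0.7857

θ₁ = 1.1347, θ₂ = 0.0001, θ₃ = 0.7857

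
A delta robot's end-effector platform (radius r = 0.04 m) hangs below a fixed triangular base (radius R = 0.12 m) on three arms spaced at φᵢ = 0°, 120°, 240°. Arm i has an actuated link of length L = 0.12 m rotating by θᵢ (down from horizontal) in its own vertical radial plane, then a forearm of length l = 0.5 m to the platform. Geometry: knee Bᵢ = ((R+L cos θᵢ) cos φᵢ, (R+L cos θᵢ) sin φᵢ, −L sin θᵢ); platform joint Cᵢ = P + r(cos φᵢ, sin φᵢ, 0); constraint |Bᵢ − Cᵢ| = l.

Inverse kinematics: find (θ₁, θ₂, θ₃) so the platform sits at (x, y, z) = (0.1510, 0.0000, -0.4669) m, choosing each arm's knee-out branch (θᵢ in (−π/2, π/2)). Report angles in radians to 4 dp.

rotate P by −φ1: (0.1510, 0.0000, -0.4669)
  A cos θ + B sin θ = C:  -0.0710·cos θ + -0.4669·sin θ = 0.0523
  √(A²+B²)=0.4723;  θ1 = -1.7217+1.4597 ≈ -0.2620
arm 2 (φ=120.0°): x'=-0.0755, y'=-0.1308
  e−x'=0.1555;  (l²−L²−(e−x')²−y'²−z²)/2L = -0.0987
  √(A²+B²)=0.4921;  θ2 = -1.2493+1.7726 ≈ 0.5233
arm 3 (φ=240.0°): x'=-0.0755, y'=0.1308
  A cos θ + B sin θ = C:  0.1555·cos θ + -0.4669·sin θ = -0.0987
  √(A²+B²)=0.4921;  θ3 = -1.2493+1.7726 ≈ 0.5233

θ₁ = -0.2620, θ₂ = 0.5233, θ₃ = 0.5233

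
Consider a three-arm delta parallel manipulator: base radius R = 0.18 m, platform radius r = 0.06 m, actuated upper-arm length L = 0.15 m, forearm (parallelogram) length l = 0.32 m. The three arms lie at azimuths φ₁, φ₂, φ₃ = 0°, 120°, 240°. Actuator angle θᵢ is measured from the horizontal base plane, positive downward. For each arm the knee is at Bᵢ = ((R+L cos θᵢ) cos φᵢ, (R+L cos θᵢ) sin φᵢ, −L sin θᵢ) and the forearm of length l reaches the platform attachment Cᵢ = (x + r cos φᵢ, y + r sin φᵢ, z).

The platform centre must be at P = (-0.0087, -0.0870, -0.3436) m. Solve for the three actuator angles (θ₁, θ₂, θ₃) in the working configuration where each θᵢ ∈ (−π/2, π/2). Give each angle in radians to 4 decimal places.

arm 1 (φ=0.0°): x'=-0.0087, y'=-0.0870
  e−x'=0.1287;  (l²−L²−(e−x')²−y'²−z²)/2L = -0.2076
  γ=atan2(-0.3436,0.1287)=-1.2124;  ψ=arccos(-0.5659)=2.1724;  θ1=γ+ψ≈0.9599
rotate P by −φ2: (-0.0710, 0.0510, -0.3436)
  A=0.1910, B=-0.3436, C=(l²−L²−A²−y'²−z²)/(2L)=-0.2575
  √(A²+B²)=0.3931;  θ2 = -1.0635+2.2849 ≈ 1.2215
rotate P by −φ3: (0.0797, 0.0360, -0.3436)
  A cos θ + B sin θ = C:  0.0403·cos θ + -0.3436·sin θ = -0.1369
  γ=atan2(-0.3436,0.0403)=-1.4540;  ψ=arccos(-0.3958)=1.9777;  θ3=γ+ψ≈0.5237

θ₁ = 0.9599, θ₂ = 1.2215, θ₃ = 0.5237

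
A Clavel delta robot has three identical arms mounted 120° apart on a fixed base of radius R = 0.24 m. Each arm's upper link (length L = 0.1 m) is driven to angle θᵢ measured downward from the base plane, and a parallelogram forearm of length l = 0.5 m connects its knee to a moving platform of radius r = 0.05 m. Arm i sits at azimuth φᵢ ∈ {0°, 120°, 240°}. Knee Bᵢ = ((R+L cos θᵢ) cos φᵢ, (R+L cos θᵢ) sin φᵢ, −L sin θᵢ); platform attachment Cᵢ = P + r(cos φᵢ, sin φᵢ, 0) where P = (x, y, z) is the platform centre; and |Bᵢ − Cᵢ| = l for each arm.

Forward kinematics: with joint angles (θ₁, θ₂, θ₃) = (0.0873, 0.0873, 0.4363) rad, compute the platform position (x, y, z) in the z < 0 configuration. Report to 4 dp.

φ1=0.0°: virtual centre (0.2896, 0.0000, -0.0087), radius l
arm 2 at φ=120.0°: (R−r)+L cos θ2 = 0.2896;  O2 = (-0.1448, 0.2508, -0.0087)
φ3=240.0°: virtual centre (-0.1403, -0.2430, -0.0423), radius l
subtract pairs → two planes through P
plane₁₂: -0.8689x+0.5016y+0.0000z = 0.0000
Cramer: x(z) = 0.0020-0.0394z;  y(z) = 0.0035-0.0683z
into |P−O₁|² = l²: 1.0062z² + 0.0396z + -0.1672 = 0;  Δ = 0.6745;  z = -0.4278 or 0.3884 → z<0 root = -0.4278
x = 0.0189, y = 0.0327

(0.0189, 0.0327, -0.4278)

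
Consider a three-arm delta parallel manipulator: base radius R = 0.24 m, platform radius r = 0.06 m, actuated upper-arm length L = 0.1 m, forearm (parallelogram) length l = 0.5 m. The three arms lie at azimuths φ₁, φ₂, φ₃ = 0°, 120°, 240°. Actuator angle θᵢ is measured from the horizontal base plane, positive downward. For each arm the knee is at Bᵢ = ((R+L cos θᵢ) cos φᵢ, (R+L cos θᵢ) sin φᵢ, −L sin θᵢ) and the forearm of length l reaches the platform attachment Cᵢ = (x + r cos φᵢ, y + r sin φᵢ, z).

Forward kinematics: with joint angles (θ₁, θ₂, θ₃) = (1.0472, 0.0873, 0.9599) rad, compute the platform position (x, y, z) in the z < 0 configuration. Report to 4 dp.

S1 = (0.2300·cos0.0°, 0.2300·sin0.0°, -0.0866) = (0.2300, 0.0000, -0.0866)
S2 = (0.2796·cos120.0°, 0.2796·sin120.0°, -0.0087) = (-0.1398, 0.2422, -0.0087)
φ3=240.0°: virtual centre (-0.1187, -0.2056, -0.0819), radius l
eliminate P² terms by subtracting sphere 1 from 2 and 3
linear system: -0.7396x+0.4843y = 0.0179−0.1558z; -0.6974x+-0.4111y = 0.0026−0.0094z
det = 0.6418;  x = -0.0134+0.1069z,  y = 0.0164+-0.1584z
quadratic in z: (1.0365)z²+(0.1160)z+(-0.1830)=0, √Δ=0.8787 → z ∈ {-0.4798, 0.3679}; z = -0.4798 (taking z<0)
x = -0.0647, y = 0.0924

(-0.0647, 0.0924, -0.4798)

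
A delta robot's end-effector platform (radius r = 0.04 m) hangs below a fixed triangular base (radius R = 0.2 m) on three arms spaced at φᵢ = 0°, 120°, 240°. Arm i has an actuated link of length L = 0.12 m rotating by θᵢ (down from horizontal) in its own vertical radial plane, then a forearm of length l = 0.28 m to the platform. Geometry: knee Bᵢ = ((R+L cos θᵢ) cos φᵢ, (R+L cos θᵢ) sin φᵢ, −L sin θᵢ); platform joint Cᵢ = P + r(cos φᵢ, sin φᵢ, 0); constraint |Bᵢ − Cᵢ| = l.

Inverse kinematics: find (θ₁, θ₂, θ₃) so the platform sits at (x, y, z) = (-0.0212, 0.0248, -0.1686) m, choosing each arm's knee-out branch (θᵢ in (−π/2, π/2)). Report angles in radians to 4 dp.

θ₁ = 0.7856, θ₂ = 0.2620, θ₃ = 0.6977

φ1=0.0° → target in arm frame (-0.0212, 0.0248)
  A cos θ + B sin θ = C:  0.1812·cos θ + -0.1686·sin θ = 0.0089
  γ=atan2(-0.1686,0.1812)=-0.7494;  ψ=arccos(0.0358)=1.5350;  θ1=γ+ψ≈0.7856
φ2=120.0° → target in arm frame (0.0321, 0.0060)
  A cos θ + B sin θ = C:  0.1279·cos θ + -0.1686·sin θ = 0.0799
  √(A²+B²)=0.2116;  θ2 = -0.9217+1.1837 ≈ 0.2620
arm 3 (φ=240.0°): x'=-0.0109, y'=-0.0308
  A cos θ + B sin θ = C:  0.1709·cos θ + -0.1686·sin θ = 0.0226
  θ3 = atan2(B,A) + arccos(C/0.2401) = 0.6977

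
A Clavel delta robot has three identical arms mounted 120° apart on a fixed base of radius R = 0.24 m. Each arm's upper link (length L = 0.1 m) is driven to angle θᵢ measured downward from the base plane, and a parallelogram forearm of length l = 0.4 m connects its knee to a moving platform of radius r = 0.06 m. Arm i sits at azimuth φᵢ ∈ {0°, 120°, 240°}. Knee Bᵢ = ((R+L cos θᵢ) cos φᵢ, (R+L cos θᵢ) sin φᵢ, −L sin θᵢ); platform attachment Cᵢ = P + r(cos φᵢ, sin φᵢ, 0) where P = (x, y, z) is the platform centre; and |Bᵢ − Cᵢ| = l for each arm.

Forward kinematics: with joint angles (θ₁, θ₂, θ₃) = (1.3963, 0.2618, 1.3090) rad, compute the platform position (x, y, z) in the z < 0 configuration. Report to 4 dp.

φ1=0.0°: virtual centre (0.1974, 0.0000, -0.0985), radius l
arm 2 at φ=120.0°: e+L cos θ2 = 0.2766;  O2 = (-0.1383, 0.2395, -0.0259)
O3 = (0.2059·cos240.0°, 0.2059·sin240.0°, -0.0966) = (-0.1029, -0.1783, -0.0966)
eliminate P² terms by subtracting sphere 1 from 2 and 3
[-0.6713 0.4791 0.1452]·P = 0.0285;  [-0.6006 -0.3566 0.0038]·P = 0.0031
det = 0.5271;  x = -0.0221+0.1017z,  y = 0.0286+-0.1606z
sphere 1 gives Az²+Bz+C=0 with A=1.0361, B=0.1432, C=-0.1013;  B²−4AC=0.4405;  roots -0.3893, 0.2512;  negative root z = -0.3893
x = -0.0617, y = 0.0911

(-0.0617, 0.0911, -0.3893)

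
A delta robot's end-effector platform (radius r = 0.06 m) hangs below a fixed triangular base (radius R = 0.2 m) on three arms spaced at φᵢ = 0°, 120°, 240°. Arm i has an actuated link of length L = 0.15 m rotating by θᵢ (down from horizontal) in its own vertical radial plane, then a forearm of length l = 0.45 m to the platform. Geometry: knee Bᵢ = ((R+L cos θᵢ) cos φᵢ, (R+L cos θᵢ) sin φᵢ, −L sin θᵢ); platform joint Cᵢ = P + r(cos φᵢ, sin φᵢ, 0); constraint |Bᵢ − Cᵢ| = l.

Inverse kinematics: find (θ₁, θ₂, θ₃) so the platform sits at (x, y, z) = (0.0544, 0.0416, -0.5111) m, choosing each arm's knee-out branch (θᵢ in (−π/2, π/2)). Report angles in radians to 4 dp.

θ₁ = 0.7855, θ₂ = 0.9600, θ₃ = 1.2216

arm 1 (φ=0.0°): x'=0.0544, y'=0.0416
  A cos θ + B sin θ = C:  0.0856·cos θ + -0.5111·sin θ = -0.3009
  γ=atan2(-0.5111,0.0856)=-1.4049;  ψ=arccos(-0.5807)=2.1904;  θ1=γ+ψ≈0.7855
rotate P by −φ2: (0.0088, -0.0679, -0.5111)
  A=0.1312, B=-0.5111, C=(l²−L²−A²−y'²−z²)/(2L)=-0.3435
  θ2 = atan2(B,A) + arccos(C/0.5277) = 0.9600
rotate P by −φ3: (-0.0632, 0.0263, -0.5111)
  A cos θ + B sin θ = C:  0.2032·cos θ + -0.5111·sin θ = -0.4107
  θ3 = atan2(B,A) + arccos(C/0.5500) = 1.2216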